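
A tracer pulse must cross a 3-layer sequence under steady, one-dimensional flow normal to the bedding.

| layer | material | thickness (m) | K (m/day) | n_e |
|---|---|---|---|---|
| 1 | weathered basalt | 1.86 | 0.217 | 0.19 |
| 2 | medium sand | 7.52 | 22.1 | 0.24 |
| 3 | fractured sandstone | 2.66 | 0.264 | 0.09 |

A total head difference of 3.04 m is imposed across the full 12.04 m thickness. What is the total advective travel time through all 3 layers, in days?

With flow normal to the layers, continuity requires the same specific discharge q through every layer.
Σ(b_i/K_i) = 1.86/0.217 + 7.52/22.1 + 2.66/0.264 = 18.99 d.
q = Δh / Σ(b_i/K_i) = 3.04 / 18.99 = 0.1601 m/day.
In each layer the seepage velocity is v_i = q/n_i, so the layer transit time is t_i = b_i·n_i / q:
  layer 1 (weathered basalt): t_1 = 1.86 × 0.19 / 0.1601 = 2.207 d
  layer 2 (medium sand): t_2 = 7.52 × 0.24 / 0.1601 = 11.27 d
  layer 3 (fractured sandstone): t_3 = 2.66 × 0.09 / 0.1601 = 1.495 d
Total t = Σ t_i = 14.98 days.

15.0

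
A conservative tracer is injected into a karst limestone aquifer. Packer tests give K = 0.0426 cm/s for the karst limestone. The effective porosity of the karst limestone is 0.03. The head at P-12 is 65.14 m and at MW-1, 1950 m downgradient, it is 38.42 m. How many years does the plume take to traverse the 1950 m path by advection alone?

Convert K: 0.0426 cm/s × 864 = 36.81 m/day.
Hydraulic gradient i = (65.14 − 38.42) / 1950 = 26.72 / 1950 = 0.01370.
Darcy flux q = K · i = 36.81 × 0.01370 = 0.5043 m/day.
Seepage velocity v = q / n_e = 0.5043 / 0.03 = 16.81 m/day.
Travel time t = L / v = 1950 / 16.81 = 116.0 days = 0.3176 years.

0.318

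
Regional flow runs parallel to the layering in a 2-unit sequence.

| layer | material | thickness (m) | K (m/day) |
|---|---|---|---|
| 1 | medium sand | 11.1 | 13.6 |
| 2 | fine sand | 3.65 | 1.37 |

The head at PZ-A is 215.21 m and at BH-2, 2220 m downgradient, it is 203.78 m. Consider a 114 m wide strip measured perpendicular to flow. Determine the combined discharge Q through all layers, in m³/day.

Flow is parallel to layering, so each bed carries its own Darcy discharge and the transmissivities add.
Σ(K_i·b_i) = 13.6×11.1 + 1.37×3.65 = 156.0 m²/day.
Hydraulic gradient i = (215.21 − 203.78) / 2220 = 11.43 / 2220 = 0.005149.
Q = Σ(K_i·b_i) · W · i = 156.0 × 114 × 0.005149 = 91.54 m³/day.

91.5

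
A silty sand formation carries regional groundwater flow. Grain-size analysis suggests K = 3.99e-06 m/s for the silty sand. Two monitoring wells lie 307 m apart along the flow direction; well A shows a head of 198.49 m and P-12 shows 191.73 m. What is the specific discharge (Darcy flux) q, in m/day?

Convert K: 3.99e-06 m/s × 86400 = 0.3447 m/day.
Hydraulic gradient i = (198.49 − 191.73) / 307 = 6.76 / 307 = 0.02202.
Specific discharge q = K · i = 0.3447 × 0.02202 = 0.007591 m/day.

0.00759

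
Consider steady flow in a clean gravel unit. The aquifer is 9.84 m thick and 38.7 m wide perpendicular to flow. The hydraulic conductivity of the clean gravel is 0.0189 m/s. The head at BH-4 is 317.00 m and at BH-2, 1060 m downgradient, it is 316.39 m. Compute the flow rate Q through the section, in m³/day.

Convert K: 0.0189 m/s × 86400 = 1633 m/day.
Cross-sectional area A = 38.7 × 9.84 = 380.8 m².
Hydraulic gradient i = (317.00 − 316.39) / 1060 = 0.61 / 1060 = 0.0005755.
Darcy's law: Q = K · A · i = 1633 × 380.8 × 0.0005755 = 357.9 m³/day.

358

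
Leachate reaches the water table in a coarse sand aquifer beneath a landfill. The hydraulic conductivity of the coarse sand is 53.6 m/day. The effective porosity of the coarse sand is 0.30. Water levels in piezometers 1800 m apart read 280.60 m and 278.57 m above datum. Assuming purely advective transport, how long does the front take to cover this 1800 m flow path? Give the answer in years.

24.5

Hydraulic gradient i = (280.60 − 278.57) / 1800 = 2.03 / 1800 = 0.001128.
Darcy flux q = K · i = 53.60 × 0.001128 = 0.06045 m/day.
Seepage velocity v = q / n_e = 0.06045 / 0.30 = 0.2015 m/day.
Travel time t = L / v = 1800 / 0.2015 = 8933 days = 24.46 years.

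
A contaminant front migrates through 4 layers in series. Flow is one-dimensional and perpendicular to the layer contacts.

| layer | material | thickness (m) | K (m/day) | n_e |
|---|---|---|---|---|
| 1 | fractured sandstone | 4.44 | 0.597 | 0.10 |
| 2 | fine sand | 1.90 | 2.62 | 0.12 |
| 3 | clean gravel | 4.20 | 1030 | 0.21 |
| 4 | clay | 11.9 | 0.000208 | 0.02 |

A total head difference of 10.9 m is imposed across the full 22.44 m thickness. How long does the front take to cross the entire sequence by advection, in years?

With flow normal to the layers, continuity requires the same specific discharge q through every layer.
Σ(b_i/K_i) = 4.44/0.597 + 1.90/2.62 + 4.20/1030 + 11.9/0.000208 = 57220 d.
q = Δh / Σ(b_i/K_i) = 10.9 / 57220 = 0.0001905 m/day.
In each layer the seepage velocity is v_i = q/n_i, so the layer transit time is t_i = b_i·n_i / q:
  layer 1 (fractured sandstone): t_1 = 4.44 × 0.10 / 0.0001905 = 2331 d
  layer 2 (fine sand): t_2 = 1.90 × 0.12 / 0.0001905 = 1197 d
  layer 3 (clean gravel): t_3 = 4.20 × 0.21 / 0.0001905 = 4630 d
  layer 4 (clay): t_4 = 11.9 × 0.02 / 0.0001905 = 1249 d
Total t = Σ t_i = 9407 days = 25.76 years.

25.8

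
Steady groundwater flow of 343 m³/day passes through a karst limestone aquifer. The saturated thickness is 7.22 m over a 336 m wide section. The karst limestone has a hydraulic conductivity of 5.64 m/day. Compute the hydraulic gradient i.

0.0251

Cross-sectional area A = 336 × 7.22 = 2426 m².
From Q = K·A·i, i = Q / (K·A) = 343 / (5.640 × 2426) = 0.02507.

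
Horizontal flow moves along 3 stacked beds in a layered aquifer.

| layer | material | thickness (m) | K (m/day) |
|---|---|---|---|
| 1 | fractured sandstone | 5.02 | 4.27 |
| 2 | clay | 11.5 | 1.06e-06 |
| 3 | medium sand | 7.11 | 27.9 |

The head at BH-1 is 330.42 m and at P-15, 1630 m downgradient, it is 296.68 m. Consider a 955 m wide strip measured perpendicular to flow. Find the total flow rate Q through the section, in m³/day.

Flow is parallel to layering, so each bed carries its own Darcy discharge and the transmissivities add.
Σ(K_i·b_i) = 4.27×5.02 + 1.06e-06×11.5 + 27.9×7.11 = 219.8 m²/day.
Hydraulic gradient i = (330.42 − 296.68) / 1630 = 33.74 / 1630 = 0.02070.
Q = Σ(K_i·b_i) · W · i = 219.8 × 955 × 0.02070 = 4345 m³/day.

4350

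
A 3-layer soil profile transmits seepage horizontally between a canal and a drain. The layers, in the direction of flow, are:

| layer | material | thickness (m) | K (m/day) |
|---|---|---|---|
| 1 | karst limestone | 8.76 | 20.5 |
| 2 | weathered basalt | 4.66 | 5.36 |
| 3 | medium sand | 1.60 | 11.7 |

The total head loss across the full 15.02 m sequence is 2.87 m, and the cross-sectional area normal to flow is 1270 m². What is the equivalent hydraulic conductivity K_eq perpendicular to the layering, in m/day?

10.5

Flow is perpendicular to layering, so the layers act in series and the equivalent K is the thickness-weighted harmonic mean.
Total thickness L = 8.76 + 4.66 + 1.60 = 15.02 m.
Σ(b_i/K_i) = 8.76/20.5 + 4.66/5.36 + 1.60/11.7 = 1.433 d.
K_eq = L / Σ(b_i/K_i) = 15.02 / 1.433 = 10.48 m/day.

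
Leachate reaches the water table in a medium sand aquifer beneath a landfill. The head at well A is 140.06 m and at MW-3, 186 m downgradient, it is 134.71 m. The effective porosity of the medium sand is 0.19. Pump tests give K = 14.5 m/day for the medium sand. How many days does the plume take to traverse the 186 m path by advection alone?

Hydraulic gradient i = (140.06 − 134.71) / 186 = 5.35 / 186 = 0.02876.
Darcy flux q = K · i = 14.50 × 0.02876 = 0.4171 m/day.
Seepage velocity v = q / n_e = 0.4171 / 0.19 = 2.195 m/day.
Travel time t = L / v = 186 / 2.195 = 84.73 days.

84.7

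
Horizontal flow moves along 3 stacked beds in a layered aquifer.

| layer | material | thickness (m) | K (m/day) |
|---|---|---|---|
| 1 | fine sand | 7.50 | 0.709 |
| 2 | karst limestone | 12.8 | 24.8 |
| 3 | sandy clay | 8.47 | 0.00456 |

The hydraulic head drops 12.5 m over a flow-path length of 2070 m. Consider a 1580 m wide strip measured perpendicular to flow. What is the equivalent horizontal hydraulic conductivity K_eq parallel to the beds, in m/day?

Flow is parallel to layering, so each bed carries its own Darcy discharge and the transmissivities add.
Σ(K_i·b_i) = 0.709×7.50 + 24.8×12.8 + 0.00456×8.47 = 322.8 m²/day.
Total thickness b = 28.77 m, so K_eq = Σ(K_i·b_i)/b = 11.22 m/day.

11.2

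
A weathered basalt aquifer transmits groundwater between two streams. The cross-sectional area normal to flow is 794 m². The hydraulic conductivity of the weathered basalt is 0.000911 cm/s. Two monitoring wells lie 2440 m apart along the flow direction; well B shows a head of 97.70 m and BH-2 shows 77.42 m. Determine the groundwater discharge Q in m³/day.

Convert K: 0.000911 cm/s × 864 = 0.7871 m/day.
Hydraulic gradient i = (97.70 − 77.42) / 2440 = 20.28 / 2440 = 0.008311.
Darcy's law: Q = K · A · i = 0.7871 × 794.0 × 0.008311 = 5.194 m³/day.

5.19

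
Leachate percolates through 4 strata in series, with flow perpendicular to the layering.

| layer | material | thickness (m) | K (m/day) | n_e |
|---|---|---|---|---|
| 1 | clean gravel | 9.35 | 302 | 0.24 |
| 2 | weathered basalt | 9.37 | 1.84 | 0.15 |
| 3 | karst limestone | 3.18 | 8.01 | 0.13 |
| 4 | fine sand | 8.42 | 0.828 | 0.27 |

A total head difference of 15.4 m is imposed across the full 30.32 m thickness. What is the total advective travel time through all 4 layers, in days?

6.46

With flow normal to the layers, continuity requires the same specific discharge q through every layer.
Σ(b_i/K_i) = 9.35/302 + 9.37/1.84 + 3.18/8.01 + 8.42/0.828 = 15.69 d.
q = Δh / Σ(b_i/K_i) = 15.4 / 15.69 = 0.9816 m/day.
In each layer the seepage velocity is v_i = q/n_i, so the layer transit time is t_i = b_i·n_i / q:
  layer 1 (clean gravel): t_1 = 9.35 × 0.24 / 0.9816 = 2.286 d
  layer 2 (weathered basalt): t_2 = 9.37 × 0.15 / 0.9816 = 1.432 d
  layer 3 (karst limestone): t_3 = 3.18 × 0.13 / 0.9816 = 0.4212 d
  layer 4 (fine sand): t_4 = 8.42 × 0.27 / 0.9816 = 2.316 d
Total t = Σ t_i = 6.455 days.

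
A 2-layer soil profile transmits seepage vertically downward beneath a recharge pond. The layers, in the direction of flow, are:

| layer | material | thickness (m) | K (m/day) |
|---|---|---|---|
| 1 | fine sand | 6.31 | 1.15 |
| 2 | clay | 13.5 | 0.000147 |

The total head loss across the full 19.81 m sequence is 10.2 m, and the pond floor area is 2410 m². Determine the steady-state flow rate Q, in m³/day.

0.268

Flow is perpendicular to layering, so the layers act in series and the equivalent K is the thickness-weighted harmonic mean.
Total thickness L = 6.31 + 13.5 = 19.81 m.
Σ(b_i/K_i) = 6.31/1.15 + 13.5/0.000147 = 91842 d.
K_eq = L / Σ(b_i/K_i) = 19.81 / 91842 = 0.0002157 m/day.
Q = K_eq · A · (Δh/L) = 0.0002157 × 2410 × (10.2/19.81) = 0.2677 m³/day.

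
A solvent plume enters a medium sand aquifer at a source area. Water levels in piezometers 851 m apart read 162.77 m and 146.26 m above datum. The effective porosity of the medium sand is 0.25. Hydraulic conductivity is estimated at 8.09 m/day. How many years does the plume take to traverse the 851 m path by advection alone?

Hydraulic gradient i = (162.77 − 146.26) / 851 = 16.51 / 851 = 0.01940.
Darcy flux q = K · i = 8.090 × 0.01940 = 0.1570 m/day.
Seepage velocity v = q / n_e = 0.1570 / 0.25 = 0.6278 m/day.
Travel time t = L / v = 851 / 0.6278 = 1356 days = 3.711 years.

3.71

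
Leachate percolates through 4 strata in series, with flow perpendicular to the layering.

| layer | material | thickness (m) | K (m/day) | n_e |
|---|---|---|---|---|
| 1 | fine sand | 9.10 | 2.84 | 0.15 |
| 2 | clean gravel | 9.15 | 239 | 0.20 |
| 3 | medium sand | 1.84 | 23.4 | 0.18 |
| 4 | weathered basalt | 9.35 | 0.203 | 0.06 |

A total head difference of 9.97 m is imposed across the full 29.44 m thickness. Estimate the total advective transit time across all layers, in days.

With flow normal to the layers, continuity requires the same specific discharge q through every layer.
Σ(b_i/K_i) = 9.10/2.84 + 9.15/239 + 1.84/23.4 + 9.35/0.203 = 49.38 d.
q = Δh / Σ(b_i/K_i) = 9.97 / 49.38 = 0.2019 m/day.
In each layer the seepage velocity is v_i = q/n_i, so the layer transit time is t_i = b_i·n_i / q:
  layer 1 (fine sand): t_1 = 9.10 × 0.15 / 0.2019 = 6.761 d
  layer 2 (clean gravel): t_2 = 9.15 × 0.20 / 0.2019 = 9.064 d
  layer 3 (medium sand): t_3 = 1.84 × 0.18 / 0.2019 = 1.640 d
  layer 4 (weathered basalt): t_4 = 9.35 × 0.06 / 0.2019 = 2.779 d
Total t = Σ t_i = 20.24 days.

20.2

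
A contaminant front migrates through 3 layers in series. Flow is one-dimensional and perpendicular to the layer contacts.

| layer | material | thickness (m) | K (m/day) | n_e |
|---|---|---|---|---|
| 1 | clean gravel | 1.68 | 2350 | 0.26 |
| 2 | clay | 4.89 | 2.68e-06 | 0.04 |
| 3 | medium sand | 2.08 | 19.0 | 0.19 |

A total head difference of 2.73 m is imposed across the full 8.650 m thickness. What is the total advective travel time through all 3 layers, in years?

With flow normal to the layers, continuity requires the same specific discharge q through every layer.
Σ(b_i/K_i) = 1.68/2350 + 4.89/2.68e-06 + 2.08/19.0 = 1.825e+06 d.
q = Δh / Σ(b_i/K_i) = 2.73 / 1.825e+06 = 1.496e-06 m/day.
In each layer the seepage velocity is v_i = q/n_i, so the layer transit time is t_i = b_i·n_i / q:
  layer 1 (clean gravel): t_1 = 1.68 × 0.26 / 1.496e-06 = 2.919e+05 d
  layer 2 (clay): t_2 = 4.89 × 0.04 / 1.496e-06 = 1.307e+05 d
  layer 3 (medium sand): t_3 = 2.08 × 0.19 / 1.496e-06 = 2.641e+05 d
Total t = Σ t_i = 6.868e+05 days = 1880 years.

1880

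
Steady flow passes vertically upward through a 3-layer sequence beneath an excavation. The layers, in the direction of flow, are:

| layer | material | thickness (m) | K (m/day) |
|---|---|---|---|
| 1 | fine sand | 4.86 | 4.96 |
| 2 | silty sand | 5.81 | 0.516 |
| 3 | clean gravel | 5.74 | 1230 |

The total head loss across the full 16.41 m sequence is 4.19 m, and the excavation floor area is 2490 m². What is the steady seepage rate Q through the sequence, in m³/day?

852

Flow is perpendicular to layering, so the layers act in series and the equivalent K is the thickness-weighted harmonic mean.
Total thickness L = 4.86 + 5.81 + 5.74 = 16.41 m.
Σ(b_i/K_i) = 4.86/4.96 + 5.81/0.516 + 5.74/1230 = 12.24 d.
K_eq = L / Σ(b_i/K_i) = 16.41 / 12.24 = 1.340 m/day.
Q = K_eq · A · (Δh/L) = 1.340 × 2490 × (4.19/16.41) = 852.1 m³/day.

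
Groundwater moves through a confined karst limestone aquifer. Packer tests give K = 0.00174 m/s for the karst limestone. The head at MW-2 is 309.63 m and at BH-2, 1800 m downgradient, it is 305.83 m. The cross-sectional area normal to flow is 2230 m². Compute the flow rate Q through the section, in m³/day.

708

Convert K: 0.00174 m/s × 86400 = 150.3 m/day.
Hydraulic gradient i = (309.63 − 305.83) / 1800 = 3.8 / 1800 = 0.002111.
Darcy's law: Q = K · A · i = 150.3 × 2230 × 0.002111 = 707.7 m³/day.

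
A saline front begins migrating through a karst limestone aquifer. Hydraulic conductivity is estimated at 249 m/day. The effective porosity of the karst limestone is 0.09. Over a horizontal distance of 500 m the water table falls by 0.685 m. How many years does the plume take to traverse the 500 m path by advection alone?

0.361

Hydraulic gradient i = Δh / L = 0.685 / 500 = 0.001370.
Darcy flux q = K · i = 249.0 × 0.001370 = 0.3411 m/day.
Seepage velocity v = q / n_e = 0.3411 / 0.09 = 3.790 m/day.
Travel time t = L / v = 500 / 3.790 = 131.9 days = 0.3612 years.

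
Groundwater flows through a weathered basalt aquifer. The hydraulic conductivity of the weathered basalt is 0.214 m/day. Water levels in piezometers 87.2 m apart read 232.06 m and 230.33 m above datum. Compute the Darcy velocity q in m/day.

Hydraulic gradient i = (232.06 − 230.33) / 87.2 = 1.73 / 87.2 = 0.01984.
Specific discharge q = K · i = 0.2140 × 0.01984 = 0.004246 m/day.

0.00425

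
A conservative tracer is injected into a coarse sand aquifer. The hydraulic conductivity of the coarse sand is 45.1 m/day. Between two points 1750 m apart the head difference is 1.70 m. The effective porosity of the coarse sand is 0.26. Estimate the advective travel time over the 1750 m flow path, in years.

28.4

Hydraulic gradient i = Δh / L = 1.70 / 1750 = 0.0009714.
Darcy flux q = K · i = 45.10 × 0.0009714 = 0.04381 m/day.
Seepage velocity v = q / n_e = 0.04381 / 0.26 = 0.1685 m/day.
Travel time t = L / v = 1750 / 0.1685 = 10385 days = 28.43 years.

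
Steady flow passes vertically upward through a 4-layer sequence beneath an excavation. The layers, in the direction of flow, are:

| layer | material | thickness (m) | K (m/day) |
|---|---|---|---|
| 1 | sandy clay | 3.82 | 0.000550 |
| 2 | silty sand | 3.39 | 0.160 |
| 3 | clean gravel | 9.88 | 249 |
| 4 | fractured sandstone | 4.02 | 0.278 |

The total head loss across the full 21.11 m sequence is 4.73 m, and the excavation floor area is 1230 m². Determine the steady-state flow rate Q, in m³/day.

Flow is perpendicular to layering, so the layers act in series and the equivalent K is the thickness-weighted harmonic mean.
Total thickness L = 3.82 + 3.39 + 9.88 + 4.02 = 21.11 m.
Σ(b_i/K_i) = 3.82/0.000550 + 3.39/0.160 + 9.88/249 + 4.02/0.278 = 6981 d.
K_eq = L / Σ(b_i/K_i) = 21.11 / 6981 = 0.003024 m/day.
Q = K_eq · A · (Δh/L) = 0.003024 × 1230 × (4.73/21.11) = 0.8334 m³/day.

0.833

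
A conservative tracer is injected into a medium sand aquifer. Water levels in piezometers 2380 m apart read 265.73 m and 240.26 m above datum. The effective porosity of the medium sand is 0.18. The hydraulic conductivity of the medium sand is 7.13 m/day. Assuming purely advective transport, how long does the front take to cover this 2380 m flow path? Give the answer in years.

Hydraulic gradient i = (265.73 − 240.26) / 2380 = 25.47 / 2380 = 0.01070.
Darcy flux q = K · i = 7.130 × 0.01070 = 0.07630 m/day.
Seepage velocity v = q / n_e = 0.07630 / 0.18 = 0.4239 m/day.
Travel time t = L / v = 2380 / 0.4239 = 5614 days = 15.37 years.

15.4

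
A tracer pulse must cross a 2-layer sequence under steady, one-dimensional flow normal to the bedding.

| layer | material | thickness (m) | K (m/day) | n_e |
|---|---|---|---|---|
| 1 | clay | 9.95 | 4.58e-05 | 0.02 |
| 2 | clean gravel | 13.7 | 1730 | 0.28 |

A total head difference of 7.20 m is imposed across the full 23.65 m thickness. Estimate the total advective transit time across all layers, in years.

With flow normal to the layers, continuity requires the same specific discharge q through every layer.
Σ(b_i/K_i) = 9.95/4.58e-05 + 13.7/1730 = 2.172e+05 d.
q = Δh / Σ(b_i/K_i) = 7.20 / 2.172e+05 = 3.314e-05 m/day.
In each layer the seepage velocity is v_i = q/n_i, so the layer transit time is t_i = b_i·n_i / q:
  layer 1 (clay): t_1 = 9.95 × 0.02 / 3.314e-05 = 6005 d
  layer 2 (clean gravel): t_2 = 13.7 × 0.28 / 3.314e-05 = 1.157e+05 d
Total t = Σ t_i = 1.217e+05 days = 333.3 years.

333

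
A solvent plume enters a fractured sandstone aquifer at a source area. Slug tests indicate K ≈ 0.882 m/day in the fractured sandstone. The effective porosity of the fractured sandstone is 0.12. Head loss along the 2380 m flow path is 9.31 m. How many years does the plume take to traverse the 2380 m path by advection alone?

Hydraulic gradient i = Δh / L = 9.31 / 2380 = 0.003912.
Darcy flux q = K · i = 0.8820 × 0.003912 = 0.003450 m/day.
Seepage velocity v = q / n_e = 0.003450 / 0.12 = 0.02875 m/day.
Travel time t = L / v = 2380 / 0.02875 = 82778 days = 226.6 years.

227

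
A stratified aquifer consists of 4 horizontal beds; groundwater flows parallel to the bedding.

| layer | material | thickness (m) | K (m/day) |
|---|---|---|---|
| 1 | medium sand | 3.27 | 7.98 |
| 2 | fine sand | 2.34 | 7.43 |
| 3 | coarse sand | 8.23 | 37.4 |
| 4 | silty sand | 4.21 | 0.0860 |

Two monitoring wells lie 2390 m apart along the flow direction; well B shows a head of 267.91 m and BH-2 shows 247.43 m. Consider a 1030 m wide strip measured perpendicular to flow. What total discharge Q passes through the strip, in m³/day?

Flow is parallel to layering, so each bed carries its own Darcy discharge and the transmissivities add.
Σ(K_i·b_i) = 7.98×3.27 + 7.43×2.34 + 37.4×8.23 + 0.0860×4.21 = 351.6 m²/day.
Hydraulic gradient i = (267.91 − 247.43) / 2390 = 20.48 / 2390 = 0.008569.
Q = Σ(K_i·b_i) · W · i = 351.6 × 1030 × 0.008569 = 3104 m³/day.

3100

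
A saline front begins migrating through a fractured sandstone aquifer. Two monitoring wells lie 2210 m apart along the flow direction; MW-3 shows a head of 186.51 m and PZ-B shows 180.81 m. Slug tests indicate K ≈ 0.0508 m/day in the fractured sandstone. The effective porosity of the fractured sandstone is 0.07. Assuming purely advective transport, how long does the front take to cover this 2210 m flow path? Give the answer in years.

Hydraulic gradient i = (186.51 − 180.81) / 2210 = 5.7 / 2210 = 0.002579.
Darcy flux q = K · i = 0.05080 × 0.002579 = 0.0001310 m/day.
Seepage velocity v = q / n_e = 0.0001310 / 0.07 = 0.001872 m/day.
Travel time t = L / v = 2210 / 0.001872 = 1.181e+06 days = 3233 years.

3230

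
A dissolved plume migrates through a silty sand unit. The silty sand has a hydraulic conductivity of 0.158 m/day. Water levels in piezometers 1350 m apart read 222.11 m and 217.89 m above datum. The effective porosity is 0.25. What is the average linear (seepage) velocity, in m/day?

0.00198

Hydraulic gradient i = (222.11 − 217.89) / 1350 = 4.22 / 1350 = 0.003126.
Darcy flux q = K · i = 0.1580 × 0.003126 = 0.0004939 m/day.
Seepage velocity v = q / n_e = 0.0004939 / 0.25 = 0.001976 m/day.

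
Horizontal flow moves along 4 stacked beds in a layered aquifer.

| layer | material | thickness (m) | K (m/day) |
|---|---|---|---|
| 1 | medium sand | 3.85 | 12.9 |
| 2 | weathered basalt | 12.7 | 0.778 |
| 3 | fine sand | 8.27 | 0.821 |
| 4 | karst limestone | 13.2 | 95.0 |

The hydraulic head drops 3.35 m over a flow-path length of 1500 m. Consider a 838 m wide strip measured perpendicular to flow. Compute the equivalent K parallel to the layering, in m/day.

Flow is parallel to layering, so each bed carries its own Darcy discharge and the transmissivities add.
Σ(K_i·b_i) = 12.9×3.85 + 0.778×12.7 + 0.821×8.27 + 95.0×13.2 = 1320 m²/day.
Total thickness b = 38.02 m, so K_eq = Σ(K_i·b_i)/b = 34.73 m/day.

34.7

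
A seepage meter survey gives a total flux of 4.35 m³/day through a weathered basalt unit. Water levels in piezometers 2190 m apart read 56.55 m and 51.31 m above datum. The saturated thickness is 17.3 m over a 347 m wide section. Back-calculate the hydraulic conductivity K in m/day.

Cross-sectional area A = 347 × 17.3 = 6003 m².
Hydraulic gradient i = (56.55 − 51.31) / 2190 = 5.24 / 2190 = 0.002393.
From Q = K·A·i, K = Q / (A·i) = 4.35 / (6003 × 0.002393) = 0.3028 m/day.

0.303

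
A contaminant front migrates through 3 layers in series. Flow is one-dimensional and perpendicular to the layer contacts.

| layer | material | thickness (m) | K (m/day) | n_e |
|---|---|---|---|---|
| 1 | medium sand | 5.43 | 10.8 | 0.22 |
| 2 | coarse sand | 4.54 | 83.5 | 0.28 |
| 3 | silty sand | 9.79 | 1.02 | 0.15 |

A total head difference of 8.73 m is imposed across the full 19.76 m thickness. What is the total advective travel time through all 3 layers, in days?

4.58

With flow normal to the layers, continuity requires the same specific discharge q through every layer.
Σ(b_i/K_i) = 5.43/10.8 + 4.54/83.5 + 9.79/1.02 = 10.16 d.
q = Δh / Σ(b_i/K_i) = 8.73 / 10.16 = 0.8597 m/day.
In each layer the seepage velocity is v_i = q/n_i, so the layer transit time is t_i = b_i·n_i / q:
  layer 1 (medium sand): t_1 = 5.43 × 0.22 / 0.8597 = 1.390 d
  layer 2 (coarse sand): t_2 = 4.54 × 0.28 / 0.8597 = 1.479 d
  layer 3 (silty sand): t_3 = 9.79 × 0.15 / 0.8597 = 1.708 d
Total t = Σ t_i = 4.577 days.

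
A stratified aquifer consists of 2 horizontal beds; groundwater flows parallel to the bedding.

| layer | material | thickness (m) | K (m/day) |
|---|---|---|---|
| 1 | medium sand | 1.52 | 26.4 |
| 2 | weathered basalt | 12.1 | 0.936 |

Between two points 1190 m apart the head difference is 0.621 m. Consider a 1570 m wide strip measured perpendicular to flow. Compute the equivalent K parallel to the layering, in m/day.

3.78

Flow is parallel to layering, so each bed carries its own Darcy discharge and the transmissivities add.
Σ(K_i·b_i) = 26.4×1.52 + 0.936×12.1 = 51.45 m²/day.
Total thickness b = 13.62 m, so K_eq = Σ(K_i·b_i)/b = 3.778 m/day.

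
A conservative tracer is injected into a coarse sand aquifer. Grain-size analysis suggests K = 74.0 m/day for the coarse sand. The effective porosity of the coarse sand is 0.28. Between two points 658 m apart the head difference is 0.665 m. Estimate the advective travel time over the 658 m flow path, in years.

6.74

Hydraulic gradient i = Δh / L = 0.665 / 658 = 0.001011.
Darcy flux q = K · i = 74.00 × 0.001011 = 0.07479 m/day.
Seepage velocity v = q / n_e = 0.07479 / 0.28 = 0.2671 m/day.
Travel time t = L / v = 658 / 0.2671 = 2464 days = 6.745 years.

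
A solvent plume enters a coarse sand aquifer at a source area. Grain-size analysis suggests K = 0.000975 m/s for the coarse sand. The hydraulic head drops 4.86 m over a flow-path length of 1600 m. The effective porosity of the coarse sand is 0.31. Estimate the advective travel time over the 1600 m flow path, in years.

5.31

Convert K: 0.000975 m/s × 86400 = 84.24 m/day.
Hydraulic gradient i = Δh / L = 4.86 / 1600 = 0.003038.
Darcy flux q = K · i = 84.24 × 0.003038 = 0.2559 m/day.
Seepage velocity v = q / n_e = 0.2559 / 0.31 = 0.8254 m/day.
Travel time t = L / v = 1600 / 0.8254 = 1938 days = 5.307 years.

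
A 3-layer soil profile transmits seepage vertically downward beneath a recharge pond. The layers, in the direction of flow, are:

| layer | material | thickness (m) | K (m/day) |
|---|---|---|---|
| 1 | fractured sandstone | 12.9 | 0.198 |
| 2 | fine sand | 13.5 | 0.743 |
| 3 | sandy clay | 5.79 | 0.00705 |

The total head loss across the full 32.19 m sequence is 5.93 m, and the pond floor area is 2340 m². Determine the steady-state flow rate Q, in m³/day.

Flow is perpendicular to layering, so the layers act in series and the equivalent K is the thickness-weighted harmonic mean.
Total thickness L = 12.9 + 13.5 + 5.79 = 32.19 m.
Σ(b_i/K_i) = 12.9/0.198 + 13.5/0.743 + 5.79/0.00705 = 904.6 d.
K_eq = L / Σ(b_i/K_i) = 32.19 / 904.6 = 0.03558 m/day.
Q = K_eq · A · (Δh/L) = 0.03558 × 2340 × (5.93/32.19) = 15.34 m³/day.

15.3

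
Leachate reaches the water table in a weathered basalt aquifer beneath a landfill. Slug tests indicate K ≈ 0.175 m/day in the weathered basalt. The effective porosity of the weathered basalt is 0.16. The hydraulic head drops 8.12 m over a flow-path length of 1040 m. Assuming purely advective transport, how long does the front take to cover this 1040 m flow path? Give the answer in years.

Hydraulic gradient i = Δh / L = 8.12 / 1040 = 0.007808.
Darcy flux q = K · i = 0.1750 × 0.007808 = 0.001366 m/day.
Seepage velocity v = q / n_e = 0.001366 / 0.16 = 0.008540 m/day.
Travel time t = L / v = 1040 / 0.008540 = 1.218e+05 days = 333.4 years.

333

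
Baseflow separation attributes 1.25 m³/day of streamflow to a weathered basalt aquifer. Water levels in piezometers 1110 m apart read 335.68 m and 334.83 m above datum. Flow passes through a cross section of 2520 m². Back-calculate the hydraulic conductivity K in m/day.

Hydraulic gradient i = (335.68 − 334.83) / 1110 = 0.85 / 1110 = 0.0007658.
From Q = K·A·i, K = Q / (A·i) = 1.25 / (2520 × 0.0007658) = 0.6478 m/day.

0.648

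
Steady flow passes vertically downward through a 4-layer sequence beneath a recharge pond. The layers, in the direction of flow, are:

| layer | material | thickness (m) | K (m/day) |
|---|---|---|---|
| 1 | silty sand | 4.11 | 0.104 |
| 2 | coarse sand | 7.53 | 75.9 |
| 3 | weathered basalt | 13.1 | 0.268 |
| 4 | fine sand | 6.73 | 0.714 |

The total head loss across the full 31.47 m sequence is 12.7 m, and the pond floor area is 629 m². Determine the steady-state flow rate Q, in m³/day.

81.6

Flow is perpendicular to layering, so the layers act in series and the equivalent K is the thickness-weighted harmonic mean.
Total thickness L = 4.11 + 7.53 + 13.1 + 6.73 = 31.47 m.
Σ(b_i/K_i) = 4.11/0.104 + 7.53/75.9 + 13.1/0.268 + 6.73/0.714 = 97.92 d.
K_eq = L / Σ(b_i/K_i) = 31.47 / 97.92 = 0.3214 m/day.
Q = K_eq · A · (Δh/L) = 0.3214 × 629 × (12.7/31.47) = 81.58 m³/day.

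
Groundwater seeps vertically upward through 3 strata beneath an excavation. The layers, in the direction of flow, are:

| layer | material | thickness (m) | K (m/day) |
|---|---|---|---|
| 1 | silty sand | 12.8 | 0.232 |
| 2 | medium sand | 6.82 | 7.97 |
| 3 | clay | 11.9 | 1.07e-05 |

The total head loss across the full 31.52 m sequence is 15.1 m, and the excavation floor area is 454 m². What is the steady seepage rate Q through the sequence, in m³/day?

0.00616

Flow is perpendicular to layering, so the layers act in series and the equivalent K is the thickness-weighted harmonic mean.
Total thickness L = 12.8 + 6.82 + 11.9 = 31.52 m.
Σ(b_i/K_i) = 12.8/0.232 + 6.82/7.97 + 11.9/1.07e-05 = 1.112e+06 d.
K_eq = L / Σ(b_i/K_i) = 31.52 / 1.112e+06 = 2.834e-05 m/day.
Q = K_eq · A · (Δh/L) = 2.834e-05 × 454 × (15.1/31.52) = 0.006164 m³/day.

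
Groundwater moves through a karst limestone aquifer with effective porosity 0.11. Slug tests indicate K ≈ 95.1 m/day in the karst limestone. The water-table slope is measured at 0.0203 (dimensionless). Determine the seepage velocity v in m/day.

17.6

Hydraulic gradient i = 0.0203.
Darcy flux q = K · i = 95.10 × 0.02030 = 1.931 m/day.
Seepage velocity v = q / n_e = 1.931 / 0.11 = 17.55 m/day.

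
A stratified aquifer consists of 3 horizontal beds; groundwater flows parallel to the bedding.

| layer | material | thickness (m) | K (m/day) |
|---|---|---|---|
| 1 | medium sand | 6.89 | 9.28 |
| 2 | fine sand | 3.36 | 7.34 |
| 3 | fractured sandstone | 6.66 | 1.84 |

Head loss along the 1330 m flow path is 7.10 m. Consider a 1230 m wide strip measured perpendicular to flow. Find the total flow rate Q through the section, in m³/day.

Flow is parallel to layering, so each bed carries its own Darcy discharge and the transmissivities add.
Σ(K_i·b_i) = 9.28×6.89 + 7.34×3.36 + 1.84×6.66 = 100.9 m²/day.
Hydraulic gradient i = Δh / L = 7.10 / 1330 = 0.005338.
Q = Σ(K_i·b_i) · W · i = 100.9 × 1230 × 0.005338 = 662.2 m³/day.

662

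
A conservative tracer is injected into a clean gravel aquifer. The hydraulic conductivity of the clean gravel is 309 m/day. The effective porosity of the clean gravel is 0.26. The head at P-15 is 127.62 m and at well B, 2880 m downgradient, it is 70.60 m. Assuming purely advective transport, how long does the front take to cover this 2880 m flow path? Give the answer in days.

122

Hydraulic gradient i = (127.62 − 70.60) / 2880 = 57.02 / 2880 = 0.01980.
Darcy flux q = K · i = 309.0 × 0.01980 = 6.118 m/day.
Seepage velocity v = q / n_e = 6.118 / 0.26 = 23.53 m/day.
Travel time t = L / v = 2880 / 23.53 = 122.4 days.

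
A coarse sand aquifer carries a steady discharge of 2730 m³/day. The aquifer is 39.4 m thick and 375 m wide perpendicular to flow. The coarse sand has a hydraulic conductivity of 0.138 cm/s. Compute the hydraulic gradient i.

Convert K: 0.138 cm/s × 864 = 119.2 m/day.
Cross-sectional area A = 375 × 39.4 = 14775 m².
From Q = K·A·i, i = Q / (K·A) = 2730 / (119.2 × 14775) = 0.001550.

0.00155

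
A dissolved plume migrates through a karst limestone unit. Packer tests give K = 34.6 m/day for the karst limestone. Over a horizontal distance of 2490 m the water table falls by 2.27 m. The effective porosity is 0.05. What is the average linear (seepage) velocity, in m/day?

Hydraulic gradient i = Δh / L = 2.27 / 2490 = 0.0009116.
Darcy flux q = K · i = 34.60 × 0.0009116 = 0.03154 m/day.
Seepage velocity v = q / n_e = 0.03154 / 0.05 = 0.6309 m/day.

0.631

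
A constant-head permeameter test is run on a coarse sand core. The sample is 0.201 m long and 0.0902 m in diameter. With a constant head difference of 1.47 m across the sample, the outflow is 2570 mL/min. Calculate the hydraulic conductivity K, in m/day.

Cross-sectional area A = π·(d/2)² = π × (0.0902/2)² = 0.006390 m².
Convert discharge: 2570 mL/min = 4.283e-05 m³/s.
Darcy's law rearranged: K = Q·L / (A·Δh) = 4.283e-05 × 0.201 / (0.006390 × 1.47) = 0.0009166 m/s = 79.19 m/day.

79.2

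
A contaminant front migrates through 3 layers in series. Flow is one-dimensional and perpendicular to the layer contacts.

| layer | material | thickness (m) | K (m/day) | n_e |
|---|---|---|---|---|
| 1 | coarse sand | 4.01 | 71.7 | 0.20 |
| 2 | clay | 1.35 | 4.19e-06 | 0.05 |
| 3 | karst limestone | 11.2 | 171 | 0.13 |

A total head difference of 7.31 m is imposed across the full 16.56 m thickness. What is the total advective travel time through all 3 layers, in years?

281

With flow normal to the layers, continuity requires the same specific discharge q through every layer.
Σ(b_i/K_i) = 4.01/71.7 + 1.35/4.19e-06 + 11.2/171 = 3.222e+05 d.
q = Δh / Σ(b_i/K_i) = 7.31 / 3.222e+05 = 2.269e-05 m/day.
In each layer the seepage velocity is v_i = q/n_i, so the layer transit time is t_i = b_i·n_i / q:
  layer 1 (coarse sand): t_1 = 4.01 × 0.20 / 2.269e-05 = 35349 d
  layer 2 (clay): t_2 = 1.35 × 0.05 / 2.269e-05 = 2975 d
  layer 3 (karst limestone): t_3 = 11.2 × 0.13 / 2.269e-05 = 64175 d
Total t = Σ t_i = 1.025e+05 days = 280.6 years.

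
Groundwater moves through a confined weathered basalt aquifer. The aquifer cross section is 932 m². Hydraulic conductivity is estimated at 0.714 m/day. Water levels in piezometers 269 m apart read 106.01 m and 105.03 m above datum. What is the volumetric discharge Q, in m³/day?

2.42

Hydraulic gradient i = (106.01 − 105.03) / 269 = 0.98 / 269 = 0.003643.
Darcy's law: Q = K · A · i = 0.7140 × 932.0 × 0.003643 = 2.424 m³/day.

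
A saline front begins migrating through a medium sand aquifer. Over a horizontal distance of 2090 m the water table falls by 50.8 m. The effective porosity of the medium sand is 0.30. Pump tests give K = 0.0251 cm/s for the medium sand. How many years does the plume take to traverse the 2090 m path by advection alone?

3.26

Convert K: 0.0251 cm/s × 864 = 21.69 m/day.
Hydraulic gradient i = Δh / L = 50.8 / 2090 = 0.02431.
Darcy flux q = K · i = 21.69 × 0.02431 = 0.5271 m/day.
Seepage velocity v = q / n_e = 0.5271 / 0.30 = 1.757 m/day.
Travel time t = L / v = 2090 / 1.757 = 1189 days = 3.257 years.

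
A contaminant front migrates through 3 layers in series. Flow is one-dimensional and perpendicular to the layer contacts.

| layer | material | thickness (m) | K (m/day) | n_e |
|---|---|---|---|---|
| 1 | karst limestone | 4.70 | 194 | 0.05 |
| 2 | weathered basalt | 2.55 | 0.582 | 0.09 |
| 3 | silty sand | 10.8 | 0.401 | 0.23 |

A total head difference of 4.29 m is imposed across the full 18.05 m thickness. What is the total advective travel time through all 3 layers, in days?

With flow normal to the layers, continuity requires the same specific discharge q through every layer.
Σ(b_i/K_i) = 4.70/194 + 2.55/0.582 + 10.8/0.401 = 31.34 d.
q = Δh / Σ(b_i/K_i) = 4.29 / 31.34 = 0.1369 m/day.
In each layer the seepage velocity is v_i = q/n_i, so the layer transit time is t_i = b_i·n_i / q:
  layer 1 (karst limestone): t_1 = 4.70 × 0.05 / 0.1369 = 1.717 d
  layer 2 (weathered basalt): t_2 = 2.55 × 0.09 / 0.1369 = 1.676 d
  layer 3 (silty sand): t_3 = 10.8 × 0.23 / 0.1369 = 18.15 d
Total t = Σ t_i = 21.54 days.

21.5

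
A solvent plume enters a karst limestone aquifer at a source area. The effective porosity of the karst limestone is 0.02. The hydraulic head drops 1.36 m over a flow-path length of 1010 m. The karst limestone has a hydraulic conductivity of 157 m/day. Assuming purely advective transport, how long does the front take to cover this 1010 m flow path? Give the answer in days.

95.6

Hydraulic gradient i = Δh / L = 1.36 / 1010 = 0.001347.
Darcy flux q = K · i = 157.0 × 0.001347 = 0.2114 m/day.
Seepage velocity v = q / n_e = 0.2114 / 0.02 = 10.57 m/day.
Travel time t = L / v = 1010 / 10.57 = 95.55 days.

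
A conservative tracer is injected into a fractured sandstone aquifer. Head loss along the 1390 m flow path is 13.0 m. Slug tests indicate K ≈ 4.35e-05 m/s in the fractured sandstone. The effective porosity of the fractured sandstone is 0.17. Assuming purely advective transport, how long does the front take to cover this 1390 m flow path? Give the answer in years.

18.4

Convert K: 4.35e-05 m/s × 86400 = 3.758 m/day.
Hydraulic gradient i = Δh / L = 13.0 / 1390 = 0.009353.
Darcy flux q = K · i = 3.758 × 0.009353 = 0.03515 m/day.
Seepage velocity v = q / n_e = 0.03515 / 0.17 = 0.2068 m/day.
Travel time t = L / v = 1390 / 0.2068 = 6723 days = 18.41 years.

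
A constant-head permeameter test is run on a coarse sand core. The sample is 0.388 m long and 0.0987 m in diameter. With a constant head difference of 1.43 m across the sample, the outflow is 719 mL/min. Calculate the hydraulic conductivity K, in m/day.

36.7

Cross-sectional area A = π·(d/2)² = π × (0.0987/2)² = 0.007651 m².
Convert discharge: 719 mL/min = 1.198e-05 m³/s.
Darcy's law rearranged: K = Q·L / (A·Δh) = 1.198e-05 × 0.388 / (0.007651 × 1.43) = 0.0004250 m/s = 36.72 m/day.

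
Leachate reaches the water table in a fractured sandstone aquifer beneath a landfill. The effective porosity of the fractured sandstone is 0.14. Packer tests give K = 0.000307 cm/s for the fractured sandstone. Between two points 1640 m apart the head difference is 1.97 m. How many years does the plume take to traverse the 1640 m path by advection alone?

Convert K: 0.000307 cm/s × 864 = 0.2652 m/day.
Hydraulic gradient i = Δh / L = 1.97 / 1640 = 0.001201.
Darcy flux q = K · i = 0.2652 × 0.001201 = 0.0003186 m/day.
Seepage velocity v = q / n_e = 0.0003186 / 0.14 = 0.002276 m/day.
Travel time t = L / v = 1640 / 0.002276 = 7.206e+05 days = 1973 years.

1970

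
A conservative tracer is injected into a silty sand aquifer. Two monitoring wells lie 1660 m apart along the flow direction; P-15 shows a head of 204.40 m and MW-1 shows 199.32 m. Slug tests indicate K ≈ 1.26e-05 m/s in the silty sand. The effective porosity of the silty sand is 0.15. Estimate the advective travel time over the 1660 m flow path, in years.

Convert K: 1.26e-05 m/s × 86400 = 1.089 m/day.
Hydraulic gradient i = (204.40 − 199.32) / 1660 = 5.08 / 1660 = 0.003060.
Darcy flux q = K · i = 1.089 × 0.003060 = 0.003332 m/day.
Seepage velocity v = q / n_e = 0.003332 / 0.15 = 0.02221 m/day.
Travel time t = L / v = 1660 / 0.02221 = 74741 days = 204.6 years.

205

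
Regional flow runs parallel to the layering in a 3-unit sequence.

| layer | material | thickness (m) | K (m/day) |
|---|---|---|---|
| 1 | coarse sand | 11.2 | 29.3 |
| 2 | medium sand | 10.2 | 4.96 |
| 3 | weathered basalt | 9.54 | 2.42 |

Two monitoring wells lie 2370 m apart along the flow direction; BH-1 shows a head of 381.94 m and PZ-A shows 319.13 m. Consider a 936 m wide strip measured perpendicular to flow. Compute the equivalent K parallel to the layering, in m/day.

Flow is parallel to layering, so each bed carries its own Darcy discharge and the transmissivities add.
Σ(K_i·b_i) = 29.3×11.2 + 4.96×10.2 + 2.42×9.54 = 401.8 m²/day.
Total thickness b = 30.94 m, so K_eq = Σ(K_i·b_i)/b = 12.99 m/day.

13.0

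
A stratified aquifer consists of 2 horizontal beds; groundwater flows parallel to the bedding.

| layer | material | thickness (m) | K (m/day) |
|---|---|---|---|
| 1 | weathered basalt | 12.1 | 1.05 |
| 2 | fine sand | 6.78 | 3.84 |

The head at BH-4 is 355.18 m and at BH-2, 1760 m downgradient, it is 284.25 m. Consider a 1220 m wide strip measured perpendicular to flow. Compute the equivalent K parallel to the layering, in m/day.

2.05

Flow is parallel to layering, so each bed carries its own Darcy discharge and the transmissivities add.
Σ(K_i·b_i) = 1.05×12.1 + 3.84×6.78 = 38.74 m²/day.
Total thickness b = 18.88 m, so K_eq = Σ(K_i·b_i)/b = 2.052 m/day.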